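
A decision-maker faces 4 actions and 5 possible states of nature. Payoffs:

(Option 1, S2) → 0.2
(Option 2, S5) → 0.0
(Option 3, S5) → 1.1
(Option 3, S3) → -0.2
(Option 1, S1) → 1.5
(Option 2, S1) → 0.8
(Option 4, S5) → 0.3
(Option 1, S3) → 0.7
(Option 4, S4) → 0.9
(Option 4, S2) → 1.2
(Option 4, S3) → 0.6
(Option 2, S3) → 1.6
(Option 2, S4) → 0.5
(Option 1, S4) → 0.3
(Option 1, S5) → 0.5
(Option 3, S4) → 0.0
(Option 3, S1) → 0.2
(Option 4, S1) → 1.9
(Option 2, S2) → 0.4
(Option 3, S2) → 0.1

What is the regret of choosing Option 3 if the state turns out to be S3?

Best payoff under S3 is 1.6.
Regret = 1.6 − (-0.2) = 1.8.

1.8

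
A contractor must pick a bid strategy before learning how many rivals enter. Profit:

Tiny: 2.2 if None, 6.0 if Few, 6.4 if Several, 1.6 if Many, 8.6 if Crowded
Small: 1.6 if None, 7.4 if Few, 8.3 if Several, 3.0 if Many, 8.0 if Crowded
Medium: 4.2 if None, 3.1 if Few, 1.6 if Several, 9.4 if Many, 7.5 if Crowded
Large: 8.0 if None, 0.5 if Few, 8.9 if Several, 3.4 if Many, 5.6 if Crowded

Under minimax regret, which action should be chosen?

Small

Column bests: None=8.0, Few=7.4, Several=8.9, Many=9.4, Crowded=8.6.
Tiny regrets: 5.8, 1.4, 2.5, 7.8, 0.0 → max 7.8
Small regrets: 6.4, 0.0, 0.6, 6.4, 0.6 → max 6.4
Medium regrets: 3.8, 4.3, 7.3, 0.0, 1.1 → max 7.3
Large regrets: 0.0, 6.9, 0.0, 6.0, 3.0 → max 6.9
Smallest max regret = 6.4 → Small.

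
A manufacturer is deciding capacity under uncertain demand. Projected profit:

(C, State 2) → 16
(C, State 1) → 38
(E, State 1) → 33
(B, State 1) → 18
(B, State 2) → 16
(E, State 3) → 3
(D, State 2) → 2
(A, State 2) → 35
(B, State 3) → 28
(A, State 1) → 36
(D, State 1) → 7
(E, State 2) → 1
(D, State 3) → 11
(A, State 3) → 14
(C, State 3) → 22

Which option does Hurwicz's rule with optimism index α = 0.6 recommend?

C

A: 0.6·36 + 0.4·14 = 27.2
B: 0.6·28 + 0.4·16 = 23.2
C: 0.6·38 + 0.4·16 = 29.2
D: 0.6·11 + 0.4·2 = 7.4
E: 0.6·33 + 0.4·1 = 20.2
Highest Hurwicz score = 29.2 → C.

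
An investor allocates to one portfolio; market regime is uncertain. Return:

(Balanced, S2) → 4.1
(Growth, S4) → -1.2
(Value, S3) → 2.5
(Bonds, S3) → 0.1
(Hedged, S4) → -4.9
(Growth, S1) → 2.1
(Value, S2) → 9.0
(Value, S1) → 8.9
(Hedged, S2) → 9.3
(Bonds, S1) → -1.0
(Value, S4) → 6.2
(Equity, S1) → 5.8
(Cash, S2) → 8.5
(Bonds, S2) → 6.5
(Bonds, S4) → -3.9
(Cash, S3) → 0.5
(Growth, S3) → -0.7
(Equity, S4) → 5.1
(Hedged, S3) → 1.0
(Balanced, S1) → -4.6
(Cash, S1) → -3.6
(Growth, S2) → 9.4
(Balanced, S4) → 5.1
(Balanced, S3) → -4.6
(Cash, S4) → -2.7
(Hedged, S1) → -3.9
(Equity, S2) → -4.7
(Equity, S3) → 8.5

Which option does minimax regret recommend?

Value

Column bests: S1=8.9, S2=9.4, S3=8.5, S4=6.2.
Value regrets: 0.0, 0.4, 6.0, 0.0 → max 6.0
Hedged regrets: 12.8, 0.1, 7.5, 11.1 → max 12.8
Equity regrets: 3.1, 14.1, 0.0, 1.1 → max 14.1
Balanced regrets: 13.5, 5.3, 13.1, 1.1 → max 13.5
Growth regrets: 6.8, 0.0, 9.2, 7.4 → max 9.2
Cash regrets: 12.5, 0.9, 8.0, 8.9 → max 12.5
Bonds regrets: 9.9, 2.9, 8.4, 10.1 → max 10.1
Smallest max regret = 6.0 → Value.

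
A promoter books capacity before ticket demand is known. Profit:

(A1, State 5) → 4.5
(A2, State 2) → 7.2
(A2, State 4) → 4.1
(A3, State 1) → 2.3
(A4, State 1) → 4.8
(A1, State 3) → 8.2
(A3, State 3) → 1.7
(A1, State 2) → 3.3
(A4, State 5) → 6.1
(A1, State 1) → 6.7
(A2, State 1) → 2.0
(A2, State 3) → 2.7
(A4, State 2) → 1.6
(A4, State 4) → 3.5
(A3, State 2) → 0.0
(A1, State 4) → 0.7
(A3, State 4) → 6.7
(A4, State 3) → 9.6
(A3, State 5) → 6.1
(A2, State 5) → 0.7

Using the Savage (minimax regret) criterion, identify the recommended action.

A4

Column bests: State 1=6.7, State 2=7.2, State 3=9.6, State 4=6.7, State 5=6.1.
A1 regrets: 0.0, 3.9, 1.4, 6.0, 1.6 → max 6.0
A2 regrets: 4.7, 0.0, 6.9, 2.6, 5.4 → max 6.9
A3 regrets: 4.4, 7.2, 7.9, 0.0, 0.0 → max 7.9
A4 regrets: 1.9, 5.6, 0.0, 3.2, 0.0 → max 5.6
Smallest max regret = 5.6 → A4.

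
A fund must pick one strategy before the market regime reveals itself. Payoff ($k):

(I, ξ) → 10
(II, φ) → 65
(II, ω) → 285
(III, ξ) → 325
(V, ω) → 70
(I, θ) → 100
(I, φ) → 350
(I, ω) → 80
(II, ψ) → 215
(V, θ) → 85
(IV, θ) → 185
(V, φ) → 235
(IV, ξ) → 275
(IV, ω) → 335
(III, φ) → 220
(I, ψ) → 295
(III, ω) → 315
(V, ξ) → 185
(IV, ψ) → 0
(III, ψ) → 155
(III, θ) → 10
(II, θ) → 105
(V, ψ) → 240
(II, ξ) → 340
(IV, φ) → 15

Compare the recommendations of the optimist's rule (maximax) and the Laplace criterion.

maximax → I; laplace → III (disagree)

Row maxima: I=350, II=340, III=325, IV=335, V=240
Best best-case = 350 → I.
Row averages: I=167, II=202, III=205, IV=162, V=163
Highest average = 205 → III.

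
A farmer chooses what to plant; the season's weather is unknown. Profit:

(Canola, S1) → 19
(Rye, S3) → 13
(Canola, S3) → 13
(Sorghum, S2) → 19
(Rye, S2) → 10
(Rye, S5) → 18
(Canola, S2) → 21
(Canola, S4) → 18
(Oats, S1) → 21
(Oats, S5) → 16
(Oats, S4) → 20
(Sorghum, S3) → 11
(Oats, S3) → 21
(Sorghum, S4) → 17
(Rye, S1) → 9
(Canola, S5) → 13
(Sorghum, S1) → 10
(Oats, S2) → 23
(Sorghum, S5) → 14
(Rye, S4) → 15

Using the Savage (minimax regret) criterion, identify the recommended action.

Oats

Column bests: S1=21, S2=23, S3=21, S4=20, S5=18.
Sorghum regrets: 11, 4, 10, 3, 4 → max 11
Rye regrets: 12, 13, 8, 5, 0 → max 13
Canola regrets: 2, 2, 8, 2, 5 → max 8
Oats regrets: 0, 0, 0, 0, 2 → max 2
Smallest max regret = 2 → Oats.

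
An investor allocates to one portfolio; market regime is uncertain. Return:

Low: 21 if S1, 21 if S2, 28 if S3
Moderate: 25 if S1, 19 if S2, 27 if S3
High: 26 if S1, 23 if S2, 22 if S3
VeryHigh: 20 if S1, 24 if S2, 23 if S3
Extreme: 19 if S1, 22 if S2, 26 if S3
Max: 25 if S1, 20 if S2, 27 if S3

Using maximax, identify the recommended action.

Row maxima: Low=28, Moderate=27, High=26, VeryHigh=24, Extreme=26, Max=27
Best best-case = 28 → Low.

Low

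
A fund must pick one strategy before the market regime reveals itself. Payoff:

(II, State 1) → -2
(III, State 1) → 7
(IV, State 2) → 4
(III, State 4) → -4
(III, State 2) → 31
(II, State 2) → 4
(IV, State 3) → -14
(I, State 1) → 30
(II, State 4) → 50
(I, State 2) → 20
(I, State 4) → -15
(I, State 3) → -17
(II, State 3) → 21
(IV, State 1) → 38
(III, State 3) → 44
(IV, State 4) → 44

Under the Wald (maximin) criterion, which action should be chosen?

Row minima: I=-17, II=-2, III=-4, IV=-14
Best worst-case = -2 → II.

II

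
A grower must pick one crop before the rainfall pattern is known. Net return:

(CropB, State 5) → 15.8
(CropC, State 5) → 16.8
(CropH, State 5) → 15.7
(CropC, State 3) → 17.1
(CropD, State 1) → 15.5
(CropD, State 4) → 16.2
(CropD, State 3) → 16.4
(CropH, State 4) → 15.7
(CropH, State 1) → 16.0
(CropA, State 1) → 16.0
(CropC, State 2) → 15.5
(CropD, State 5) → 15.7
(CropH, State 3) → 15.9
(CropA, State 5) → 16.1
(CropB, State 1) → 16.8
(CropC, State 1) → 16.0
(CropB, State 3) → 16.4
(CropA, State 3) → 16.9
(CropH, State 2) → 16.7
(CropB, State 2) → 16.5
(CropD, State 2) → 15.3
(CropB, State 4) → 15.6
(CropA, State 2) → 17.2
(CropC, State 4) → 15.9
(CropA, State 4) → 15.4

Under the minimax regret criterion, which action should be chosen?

Column bests: State 1=16.8, State 2=17.2, State 3=17.1, State 4=16.2, State 5=16.8.
CropC regrets: 0.8, 1.7, 0.0, 0.3, 0.0 → max 1.7
CropA regrets: 0.8, 0.0, 0.2, 0.8, 0.7 → max 0.8
CropB regrets: 0.0, 0.7, 0.7, 0.6, 1.0 → max 1.0
CropD regrets: 1.3, 1.9, 0.7, 0.0, 1.1 → max 1.9
CropH regrets: 0.8, 0.5, 1.2, 0.5, 1.1 → max 1.2
Smallest max regret = 0.8 → CropA.

CropA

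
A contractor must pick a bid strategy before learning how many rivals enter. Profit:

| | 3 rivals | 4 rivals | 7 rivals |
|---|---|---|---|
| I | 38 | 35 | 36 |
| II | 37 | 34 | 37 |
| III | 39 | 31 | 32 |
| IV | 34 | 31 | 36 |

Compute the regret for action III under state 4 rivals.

4

Best payoff under 4 rivals is 35.
Regret = 35 − 31 = 4.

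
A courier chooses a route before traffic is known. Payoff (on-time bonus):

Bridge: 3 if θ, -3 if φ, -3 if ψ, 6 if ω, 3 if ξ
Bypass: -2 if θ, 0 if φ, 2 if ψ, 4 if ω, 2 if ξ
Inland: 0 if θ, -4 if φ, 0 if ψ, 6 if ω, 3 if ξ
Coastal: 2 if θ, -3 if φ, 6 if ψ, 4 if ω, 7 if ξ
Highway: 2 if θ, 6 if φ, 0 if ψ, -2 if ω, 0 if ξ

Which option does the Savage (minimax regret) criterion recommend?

Bypass

Column bests: θ=3, φ=6, ψ=6, ω=6, ξ=7.
Bridge regrets: 0, 9, 9, 0, 4 → max 9
Bypass regrets: 5, 6, 4, 2, 5 → max 6
Inland regrets: 3, 10, 6, 0, 4 → max 10
Coastal regrets: 1, 9, 0, 2, 0 → max 9
Highway regrets: 1, 0, 6, 8, 7 → max 8
Smallest max regret = 6 → Bypass.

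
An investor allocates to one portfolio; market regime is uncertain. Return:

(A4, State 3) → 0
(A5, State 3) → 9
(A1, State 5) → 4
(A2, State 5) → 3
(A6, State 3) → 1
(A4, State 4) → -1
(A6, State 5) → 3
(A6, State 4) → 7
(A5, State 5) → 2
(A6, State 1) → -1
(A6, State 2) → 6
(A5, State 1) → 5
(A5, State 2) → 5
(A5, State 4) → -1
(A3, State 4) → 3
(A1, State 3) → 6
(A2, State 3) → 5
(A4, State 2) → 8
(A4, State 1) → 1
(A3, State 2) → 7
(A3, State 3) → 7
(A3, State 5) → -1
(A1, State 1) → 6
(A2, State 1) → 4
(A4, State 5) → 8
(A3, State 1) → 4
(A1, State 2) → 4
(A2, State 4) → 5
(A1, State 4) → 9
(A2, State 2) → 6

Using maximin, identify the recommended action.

Row minima: A1=4, A2=3, A3=-1, A4=-1, A5=-1, A6=-1
Best worst-case = 4 → A1.

A1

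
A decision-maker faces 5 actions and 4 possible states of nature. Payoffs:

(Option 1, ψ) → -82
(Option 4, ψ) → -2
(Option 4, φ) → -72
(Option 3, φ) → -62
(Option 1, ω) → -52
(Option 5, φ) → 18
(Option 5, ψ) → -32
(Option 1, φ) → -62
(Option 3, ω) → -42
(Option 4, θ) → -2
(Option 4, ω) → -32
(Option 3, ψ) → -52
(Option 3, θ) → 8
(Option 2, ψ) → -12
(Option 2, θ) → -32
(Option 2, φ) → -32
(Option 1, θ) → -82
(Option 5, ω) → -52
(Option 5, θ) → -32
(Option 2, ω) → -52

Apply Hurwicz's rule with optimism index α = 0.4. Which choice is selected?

Option 5

Option 1: 0.4·(-52) + 0.6·(-82) = -70
Option 2: 0.4·(-12) + 0.6·(-52) = -36
Option 3: 0.4·8 + 0.6·(-62) = -34
Option 4: 0.4·(-2) + 0.6·(-72) = -44
Option 5: 0.4·18 + 0.6·(-52) = -24
Highest Hurwicz score = -24 → Option 5.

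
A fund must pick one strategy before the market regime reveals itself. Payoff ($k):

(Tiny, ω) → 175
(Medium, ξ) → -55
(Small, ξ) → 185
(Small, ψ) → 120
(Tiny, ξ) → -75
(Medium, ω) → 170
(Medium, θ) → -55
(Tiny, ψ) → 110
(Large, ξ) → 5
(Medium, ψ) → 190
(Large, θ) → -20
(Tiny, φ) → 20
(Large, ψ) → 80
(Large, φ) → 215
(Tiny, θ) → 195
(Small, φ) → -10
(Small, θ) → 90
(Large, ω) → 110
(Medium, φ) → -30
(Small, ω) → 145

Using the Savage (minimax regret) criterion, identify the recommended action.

Column bests: θ=195, φ=215, ψ=190, ω=175, ξ=185.
Tiny regrets: 0, 195, 80, 0, 260 → max 260
Small regrets: 105, 225, 70, 30, 0 → max 225
Medium regrets: 250, 245, 0, 5, 240 → max 250
Large regrets: 215, 0, 110, 65, 180 → max 215
Smallest max regret = 215 → Large.

Large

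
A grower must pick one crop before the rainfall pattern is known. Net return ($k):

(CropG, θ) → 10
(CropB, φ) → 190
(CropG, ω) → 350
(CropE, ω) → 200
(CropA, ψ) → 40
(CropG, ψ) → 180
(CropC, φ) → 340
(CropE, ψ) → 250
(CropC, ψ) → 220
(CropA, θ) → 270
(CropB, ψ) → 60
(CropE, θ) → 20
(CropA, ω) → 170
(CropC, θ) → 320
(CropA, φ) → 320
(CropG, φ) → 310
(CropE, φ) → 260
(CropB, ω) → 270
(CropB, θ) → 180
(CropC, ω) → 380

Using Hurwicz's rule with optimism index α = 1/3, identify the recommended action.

CropC

CropG: 1/3·350 + 2/3·10 = 370/3
CropA: 1/3·320 + 2/3·40 = 400/3
CropE: 1/3·260 + 2/3·20 = 100
CropB: 1/3·270 + 2/3·60 = 130
CropC: 1/3·380 + 2/3·220 = 820/3
Highest Hurwicz score = 820/3 → CropC.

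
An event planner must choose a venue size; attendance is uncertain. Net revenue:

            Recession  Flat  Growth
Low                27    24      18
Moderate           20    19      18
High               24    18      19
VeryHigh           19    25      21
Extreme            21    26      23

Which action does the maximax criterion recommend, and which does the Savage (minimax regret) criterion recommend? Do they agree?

maximax → Low; minimax regret → Low (agree)

Row maxima: Low=27, Moderate=20, High=24, VeryHigh=25, Extreme=26
Best best-case = 27 → Low.
Column bests: Recession=27, Flat=26, Growth=23.
Low regrets: 0, 2, 5 → max 5
Moderate regrets: 7, 7, 5 → max 7
High regrets: 3, 8, 4 → max 8
VeryHigh regrets: 8, 1, 2 → max 8
Extreme regrets: 6, 0, 0 → max 6
Smallest max regret = 5 → Low.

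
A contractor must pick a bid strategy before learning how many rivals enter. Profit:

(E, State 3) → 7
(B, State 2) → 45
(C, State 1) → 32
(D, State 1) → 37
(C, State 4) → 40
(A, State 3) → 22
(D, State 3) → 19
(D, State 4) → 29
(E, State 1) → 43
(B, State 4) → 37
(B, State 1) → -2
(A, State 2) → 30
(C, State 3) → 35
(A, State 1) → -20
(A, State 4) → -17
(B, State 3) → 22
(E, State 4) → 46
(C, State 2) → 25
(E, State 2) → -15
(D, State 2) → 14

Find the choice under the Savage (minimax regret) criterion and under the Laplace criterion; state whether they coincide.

Column bests: State 1=43, State 2=45, State 3=35, State 4=46.
A regrets: 63, 15, 13, 63 → max 63
B regrets: 45, 0, 13, 9 → max 45
C regrets: 11, 20, 0, 6 → max 20
D regrets: 6, 31, 16, 17 → max 31
E regrets: 0, 60, 28, 0 → max 60
Smallest max regret = 20 → C.
Row averages: A=3.75, B=25.5, C=33, D=24.75, E=20.25
Highest average = 33 → C.

minimax regret → C; laplace → C (agree)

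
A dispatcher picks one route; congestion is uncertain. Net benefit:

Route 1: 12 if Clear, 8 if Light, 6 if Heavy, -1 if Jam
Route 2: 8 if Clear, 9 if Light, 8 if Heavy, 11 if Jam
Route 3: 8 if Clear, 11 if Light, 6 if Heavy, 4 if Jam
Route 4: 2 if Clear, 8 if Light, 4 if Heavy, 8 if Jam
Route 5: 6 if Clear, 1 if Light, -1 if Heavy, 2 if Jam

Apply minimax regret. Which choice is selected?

Route 2

Column bests: Clear=12, Light=11, Heavy=8, Jam=11.
Route 1 regrets: 0, 3, 2, 12 → max 12
Route 2 regrets: 4, 2, 0, 0 → max 4
Route 3 regrets: 4, 0, 2, 7 → max 7
Route 4 regrets: 10, 3, 4, 3 → max 10
Route 5 regrets: 6, 10, 9, 9 → max 10
Smallest max regret = 4 → Route 2.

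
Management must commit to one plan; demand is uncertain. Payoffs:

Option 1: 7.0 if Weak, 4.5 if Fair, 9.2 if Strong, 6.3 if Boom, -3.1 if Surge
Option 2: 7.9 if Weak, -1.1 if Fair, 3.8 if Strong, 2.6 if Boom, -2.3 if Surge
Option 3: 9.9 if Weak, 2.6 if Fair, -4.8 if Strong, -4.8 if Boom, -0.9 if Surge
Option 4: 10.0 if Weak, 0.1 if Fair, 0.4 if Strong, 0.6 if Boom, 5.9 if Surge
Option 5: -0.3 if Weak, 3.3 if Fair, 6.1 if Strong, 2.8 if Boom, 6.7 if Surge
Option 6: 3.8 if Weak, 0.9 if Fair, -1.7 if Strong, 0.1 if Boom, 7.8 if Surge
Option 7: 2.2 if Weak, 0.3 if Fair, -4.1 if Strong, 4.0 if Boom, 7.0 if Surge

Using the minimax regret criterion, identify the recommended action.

Option 4

Column bests: Weak=10.0, Fair=4.5, Strong=9.2, Boom=6.3, Surge=7.8.
Option 1 regrets: 3.0, 0.0, 0.0, 0.0, 10.9 → max 10.9
Option 2 regrets: 2.1, 5.6, 5.4, 3.7, 10.1 → max 10.1
Option 3 regrets: 0.1, 1.9, 14.0, 11.1, 8.7 → max 14.0
Option 4 regrets: 0.0, 4.4, 8.8, 5.7, 1.9 → max 8.8
Option 5 regrets: 10.3, 1.2, 3.1, 3.5, 1.1 → max 10.3
Option 6 regrets: 6.2, 3.6, 10.9, 6.2, 0.0 → max 10.9
Option 7 regrets: 7.8, 4.2, 13.3, 2.3, 0.8 → max 13.3
Smallest max regret = 8.8 → Option 4.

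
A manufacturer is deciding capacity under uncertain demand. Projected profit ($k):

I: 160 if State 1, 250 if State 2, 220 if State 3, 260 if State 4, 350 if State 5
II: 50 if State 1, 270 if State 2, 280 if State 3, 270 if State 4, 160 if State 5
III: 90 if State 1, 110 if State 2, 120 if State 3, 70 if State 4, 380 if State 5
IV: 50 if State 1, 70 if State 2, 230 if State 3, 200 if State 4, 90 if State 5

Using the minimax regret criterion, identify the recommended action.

Column bests: State 1=160, State 2=270, State 3=280, State 4=270, State 5=380.
I regrets: 0, 20, 60, 10, 30 → max 60
II regrets: 110, 0, 0, 0, 220 → max 220
III regrets: 70, 160, 160, 200, 0 → max 200
IV regrets: 110, 200, 50, 70, 290 → max 290
Smallest max regret = 60 → I.

I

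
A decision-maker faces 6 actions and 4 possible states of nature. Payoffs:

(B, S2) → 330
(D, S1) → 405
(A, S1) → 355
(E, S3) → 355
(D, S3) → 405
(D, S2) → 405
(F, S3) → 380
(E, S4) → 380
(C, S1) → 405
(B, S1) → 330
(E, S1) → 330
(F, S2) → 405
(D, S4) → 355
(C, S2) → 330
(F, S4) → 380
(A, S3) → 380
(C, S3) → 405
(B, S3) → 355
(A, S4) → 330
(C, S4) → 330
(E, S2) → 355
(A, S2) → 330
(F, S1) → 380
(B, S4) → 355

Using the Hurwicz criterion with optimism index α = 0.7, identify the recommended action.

A: 0.7·380 + 0.3·330 = 365
B: 0.7·355 + 0.3·330 = 347.5
C: 0.7·405 + 0.3·330 = 382.5
D: 0.7·405 + 0.3·355 = 390
E: 0.7·380 + 0.3·330 = 365
F: 0.7·405 + 0.3·380 = 397.5
Highest Hurwicz score = 397.5 → F.

F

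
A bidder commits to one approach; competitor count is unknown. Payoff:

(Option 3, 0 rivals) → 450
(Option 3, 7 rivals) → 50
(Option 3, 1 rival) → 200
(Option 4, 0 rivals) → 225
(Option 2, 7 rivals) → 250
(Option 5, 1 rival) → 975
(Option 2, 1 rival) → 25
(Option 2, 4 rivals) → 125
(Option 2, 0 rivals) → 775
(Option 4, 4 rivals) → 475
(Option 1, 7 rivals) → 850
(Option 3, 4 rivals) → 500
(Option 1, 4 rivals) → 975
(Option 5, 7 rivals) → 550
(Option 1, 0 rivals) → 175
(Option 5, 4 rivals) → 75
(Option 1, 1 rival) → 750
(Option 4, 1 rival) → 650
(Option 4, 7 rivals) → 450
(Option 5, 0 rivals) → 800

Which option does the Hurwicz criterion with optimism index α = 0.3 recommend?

Option 1: 0.3·975 + 0.7·175 = 415
Option 2: 0.3·775 + 0.7·25 = 250
Option 3: 0.3·500 + 0.7·50 = 185
Option 4: 0.3·650 + 0.7·225 = 352.5
Option 5: 0.3·975 + 0.7·75 = 345
Highest Hurwicz score = 415 → Option 1.

Option 1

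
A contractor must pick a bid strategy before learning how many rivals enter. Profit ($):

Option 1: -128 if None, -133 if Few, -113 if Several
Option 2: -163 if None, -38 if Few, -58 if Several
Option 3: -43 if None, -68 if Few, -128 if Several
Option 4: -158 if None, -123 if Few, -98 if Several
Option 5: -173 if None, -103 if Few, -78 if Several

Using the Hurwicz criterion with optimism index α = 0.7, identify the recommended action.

Option 3

Option 1: 0.7·(-113) + 0.3·(-133) = -119
Option 2: 0.7·(-38) + 0.3·(-163) = -75.5
Option 3: 0.7·(-43) + 0.3·(-128) = -68.5
Option 4: 0.7·(-98) + 0.3·(-158) = -116
Option 5: 0.7·(-78) + 0.3·(-173) = -106.5
Highest Hurwicz score = -68.5 → Option 3.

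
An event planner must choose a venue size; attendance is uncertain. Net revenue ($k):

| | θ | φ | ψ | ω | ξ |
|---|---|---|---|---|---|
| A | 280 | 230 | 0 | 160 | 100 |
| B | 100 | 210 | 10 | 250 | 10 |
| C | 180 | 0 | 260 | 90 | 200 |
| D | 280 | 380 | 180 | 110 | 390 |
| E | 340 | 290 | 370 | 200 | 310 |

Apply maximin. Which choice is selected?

E

Row minima: A=0, B=10, C=0, D=110, E=200
Best worst-case = 200 → E.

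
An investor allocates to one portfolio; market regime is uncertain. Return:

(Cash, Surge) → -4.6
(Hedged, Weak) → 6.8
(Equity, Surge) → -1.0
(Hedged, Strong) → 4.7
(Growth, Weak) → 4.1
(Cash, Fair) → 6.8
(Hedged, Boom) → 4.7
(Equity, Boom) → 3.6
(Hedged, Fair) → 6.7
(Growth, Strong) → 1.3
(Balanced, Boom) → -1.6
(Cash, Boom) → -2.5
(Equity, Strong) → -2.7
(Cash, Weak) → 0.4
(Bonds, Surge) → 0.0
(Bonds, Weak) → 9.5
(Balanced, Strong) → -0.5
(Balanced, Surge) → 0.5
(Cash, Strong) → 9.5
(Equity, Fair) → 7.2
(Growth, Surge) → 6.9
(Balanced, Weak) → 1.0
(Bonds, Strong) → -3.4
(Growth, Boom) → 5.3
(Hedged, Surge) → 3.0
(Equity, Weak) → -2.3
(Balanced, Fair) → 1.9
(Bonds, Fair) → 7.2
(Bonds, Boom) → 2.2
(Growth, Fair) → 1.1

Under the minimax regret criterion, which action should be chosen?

Hedged

Column bests: Weak=9.5, Fair=7.2, Strong=9.5, Boom=5.3, Surge=6.9.
Bonds regrets: 0.0, 0.0, 12.9, 3.1, 6.9 → max 12.9
Hedged regrets: 2.7, 0.5, 4.8, 0.6, 3.9 → max 4.8
Cash regrets: 9.1, 0.4, 0.0, 7.8, 11.5 → max 11.5
Growth regrets: 5.4, 6.1, 8.2, 0.0, 0.0 → max 8.2
Balanced regrets: 8.5, 5.3, 10.0, 6.9, 6.4 → max 10.0
Equity regrets: 11.8, 0.0, 12.2, 1.7, 7.9 → max 12.2
Smallest max regret = 4.8 → Hedged.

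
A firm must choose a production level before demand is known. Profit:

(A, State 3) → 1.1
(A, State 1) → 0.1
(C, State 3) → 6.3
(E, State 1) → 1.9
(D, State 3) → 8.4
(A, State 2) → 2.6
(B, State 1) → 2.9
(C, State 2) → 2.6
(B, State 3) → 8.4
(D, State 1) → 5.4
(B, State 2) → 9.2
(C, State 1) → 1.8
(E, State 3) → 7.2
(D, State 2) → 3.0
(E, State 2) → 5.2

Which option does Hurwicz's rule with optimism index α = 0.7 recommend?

B

A: 0.7·2.6 + 0.3·0.1 = 1.85
B: 0.7·9.2 + 0.3·2.9 = 7.31
C: 0.7·6.3 + 0.3·1.8 = 4.95
D: 0.7·8.4 + 0.3·3.0 = 6.78
E: 0.7·7.2 + 0.3·1.9 = 5.61
Highest Hurwicz score = 7.31 → B.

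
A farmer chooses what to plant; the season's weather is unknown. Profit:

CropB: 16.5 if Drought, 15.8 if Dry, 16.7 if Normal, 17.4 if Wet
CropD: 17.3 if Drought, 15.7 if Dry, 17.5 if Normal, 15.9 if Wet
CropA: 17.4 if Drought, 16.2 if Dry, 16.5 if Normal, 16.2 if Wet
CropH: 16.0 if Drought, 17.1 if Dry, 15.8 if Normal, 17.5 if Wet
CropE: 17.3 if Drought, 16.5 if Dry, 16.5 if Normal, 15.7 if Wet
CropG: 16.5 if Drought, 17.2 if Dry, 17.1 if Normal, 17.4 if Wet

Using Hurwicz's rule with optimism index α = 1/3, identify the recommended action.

CropG

CropB: 1/3·17.4 + 2/3·15.8 = 49/3
CropD: 1/3·17.5 + 2/3·15.7 = 16.3
CropA: 1/3·17.4 + 2/3·16.2 = 16.6
CropH: 1/3·17.5 + 2/3·15.8 = 491/30
CropE: 1/3·17.3 + 2/3·15.7 = 487/30
CropG: 1/3·17.4 + 2/3·16.5 = 16.8
Highest Hurwicz score = 16.8 → CropG.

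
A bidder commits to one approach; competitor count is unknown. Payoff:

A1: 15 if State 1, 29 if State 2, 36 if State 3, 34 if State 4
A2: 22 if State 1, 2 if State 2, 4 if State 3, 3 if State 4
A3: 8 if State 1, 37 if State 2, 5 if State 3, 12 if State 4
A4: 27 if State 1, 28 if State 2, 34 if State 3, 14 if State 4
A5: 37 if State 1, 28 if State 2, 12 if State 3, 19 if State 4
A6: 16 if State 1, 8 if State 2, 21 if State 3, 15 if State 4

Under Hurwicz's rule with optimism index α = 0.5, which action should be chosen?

A1

A1: 0.5·36 + 0.5·15 = 25.5
A2: 0.5·22 + 0.5·2 = 12
A3: 0.5·37 + 0.5·5 = 21
A4: 0.5·34 + 0.5·14 = 24
A5: 0.5·37 + 0.5·12 = 24.5
A6: 0.5·21 + 0.5·8 = 14.5
Highest Hurwicz score = 25.5 → A1.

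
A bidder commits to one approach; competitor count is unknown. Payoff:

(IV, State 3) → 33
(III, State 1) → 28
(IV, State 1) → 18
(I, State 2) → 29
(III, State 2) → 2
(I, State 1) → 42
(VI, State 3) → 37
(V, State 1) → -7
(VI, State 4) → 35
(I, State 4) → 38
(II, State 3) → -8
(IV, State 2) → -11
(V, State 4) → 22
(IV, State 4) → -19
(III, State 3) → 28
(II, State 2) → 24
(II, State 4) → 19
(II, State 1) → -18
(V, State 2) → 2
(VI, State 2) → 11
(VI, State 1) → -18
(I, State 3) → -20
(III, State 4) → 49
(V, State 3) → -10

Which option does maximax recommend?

III

Row maxima: I=42, II=24, III=49, IV=33, V=22, VI=37
Best best-case = 49 → III.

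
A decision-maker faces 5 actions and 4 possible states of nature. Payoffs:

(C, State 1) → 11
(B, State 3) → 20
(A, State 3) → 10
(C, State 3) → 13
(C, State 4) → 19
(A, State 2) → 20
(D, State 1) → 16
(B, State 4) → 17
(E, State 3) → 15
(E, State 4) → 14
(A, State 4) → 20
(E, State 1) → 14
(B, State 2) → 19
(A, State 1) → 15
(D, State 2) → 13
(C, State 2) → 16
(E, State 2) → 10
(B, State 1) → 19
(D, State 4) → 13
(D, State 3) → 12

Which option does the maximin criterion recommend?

B

Row minima: A=10, B=17, C=11, D=12, E=10
Best worst-case = 17 → B.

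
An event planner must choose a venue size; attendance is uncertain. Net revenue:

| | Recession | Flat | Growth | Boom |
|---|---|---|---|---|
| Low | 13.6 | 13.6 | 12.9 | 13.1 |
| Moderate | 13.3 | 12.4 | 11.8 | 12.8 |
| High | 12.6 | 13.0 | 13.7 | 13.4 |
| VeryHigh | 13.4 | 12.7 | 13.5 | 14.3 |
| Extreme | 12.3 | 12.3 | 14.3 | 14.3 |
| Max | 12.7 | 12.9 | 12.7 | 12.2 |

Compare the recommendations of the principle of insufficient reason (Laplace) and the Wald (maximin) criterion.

Row averages: Low=13.3, Moderate=12.575, High=13.175, VeryHigh=13.475, Extreme=13.3, Max=12.625
Highest average = 13.475 → VeryHigh.
Row minima: Low=12.9, Moderate=11.8, High=12.6, VeryHigh=12.7, Extreme=12.3, Max=12.2
Best worst-case = 12.9 → Low.

laplace → VeryHigh; maximin → Low (disagree)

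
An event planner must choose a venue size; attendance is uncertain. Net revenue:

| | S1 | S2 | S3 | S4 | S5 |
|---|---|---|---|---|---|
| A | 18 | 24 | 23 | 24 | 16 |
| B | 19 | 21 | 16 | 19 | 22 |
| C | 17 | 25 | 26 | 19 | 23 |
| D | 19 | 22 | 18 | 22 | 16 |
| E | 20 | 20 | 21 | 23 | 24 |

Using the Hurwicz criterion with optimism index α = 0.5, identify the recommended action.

A: 0.5·24 + 0.5·16 = 20
B: 0.5·22 + 0.5·16 = 19
C: 0.5·26 + 0.5·17 = 21.5
D: 0.5·22 + 0.5·16 = 19
E: 0.5·24 + 0.5·20 = 22
Highest Hurwicz score = 22 → E.

E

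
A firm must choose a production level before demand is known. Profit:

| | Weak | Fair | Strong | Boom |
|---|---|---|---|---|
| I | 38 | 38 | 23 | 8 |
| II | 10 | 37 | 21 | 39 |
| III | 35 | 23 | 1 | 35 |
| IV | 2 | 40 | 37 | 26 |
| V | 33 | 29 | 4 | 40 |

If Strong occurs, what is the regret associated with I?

14

Best payoff under Strong is 37.
Regret = 37 − 23 = 14.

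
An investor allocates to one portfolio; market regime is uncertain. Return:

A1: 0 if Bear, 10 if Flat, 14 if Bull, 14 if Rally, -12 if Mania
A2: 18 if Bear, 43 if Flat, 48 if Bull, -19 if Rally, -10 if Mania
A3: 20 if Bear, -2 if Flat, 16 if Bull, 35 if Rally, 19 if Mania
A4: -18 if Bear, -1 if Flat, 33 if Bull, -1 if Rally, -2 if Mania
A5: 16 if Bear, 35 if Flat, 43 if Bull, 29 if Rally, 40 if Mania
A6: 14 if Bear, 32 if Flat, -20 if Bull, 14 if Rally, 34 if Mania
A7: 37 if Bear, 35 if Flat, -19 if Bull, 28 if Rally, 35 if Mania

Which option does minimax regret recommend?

A5

Column bests: Bear=37, Flat=43, Bull=48, Rally=35, Mania=40.
A1 regrets: 37, 33, 34, 21, 52 → max 52
A2 regrets: 19, 0, 0, 54, 50 → max 54
A3 regrets: 17, 45, 32, 0, 21 → max 45
A4 regrets: 55, 44, 15, 36, 42 → max 55
A5 regrets: 21, 8, 5, 6, 0 → max 21
A6 regrets: 23, 11, 68, 21, 6 → max 68
A7 regrets: 0, 8, 67, 7, 5 → max 67
Smallest max regret = 21 → A5.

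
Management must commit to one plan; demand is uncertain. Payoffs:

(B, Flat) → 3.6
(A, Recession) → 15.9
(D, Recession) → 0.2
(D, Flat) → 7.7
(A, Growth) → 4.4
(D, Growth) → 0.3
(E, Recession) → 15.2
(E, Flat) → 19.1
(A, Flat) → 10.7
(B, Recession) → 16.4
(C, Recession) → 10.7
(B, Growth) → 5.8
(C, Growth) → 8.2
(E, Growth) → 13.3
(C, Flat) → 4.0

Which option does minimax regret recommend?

Column bests: Recession=16.4, Flat=19.1, Growth=13.3.
A regrets: 0.5, 8.4, 8.9 → max 8.9
B regrets: 0.0, 15.5, 7.5 → max 15.5
C regrets: 5.7, 15.1, 5.1 → max 15.1
D regrets: 16.2, 11.4, 13.0 → max 16.2
E regrets: 1.2, 0.0, 0.0 → max 1.2
Smallest max regret = 1.2 → E.

E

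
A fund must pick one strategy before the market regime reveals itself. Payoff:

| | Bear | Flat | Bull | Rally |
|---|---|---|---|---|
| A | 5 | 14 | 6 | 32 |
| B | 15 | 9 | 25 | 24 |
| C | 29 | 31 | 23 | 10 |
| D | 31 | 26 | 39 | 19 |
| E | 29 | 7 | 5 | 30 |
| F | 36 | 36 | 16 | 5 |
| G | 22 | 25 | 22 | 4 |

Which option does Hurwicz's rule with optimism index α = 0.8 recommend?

A: 0.8·32 + 0.2·5 = 26.6
B: 0.8·25 + 0.2·9 = 21.8
C: 0.8·31 + 0.2·10 = 26.8
D: 0.8·39 + 0.2·19 = 35
E: 0.8·30 + 0.2·5 = 25
F: 0.8·36 + 0.2·5 = 29.8
G: 0.8·25 + 0.2·4 = 20.8
Highest Hurwicz score = 35 → D.

D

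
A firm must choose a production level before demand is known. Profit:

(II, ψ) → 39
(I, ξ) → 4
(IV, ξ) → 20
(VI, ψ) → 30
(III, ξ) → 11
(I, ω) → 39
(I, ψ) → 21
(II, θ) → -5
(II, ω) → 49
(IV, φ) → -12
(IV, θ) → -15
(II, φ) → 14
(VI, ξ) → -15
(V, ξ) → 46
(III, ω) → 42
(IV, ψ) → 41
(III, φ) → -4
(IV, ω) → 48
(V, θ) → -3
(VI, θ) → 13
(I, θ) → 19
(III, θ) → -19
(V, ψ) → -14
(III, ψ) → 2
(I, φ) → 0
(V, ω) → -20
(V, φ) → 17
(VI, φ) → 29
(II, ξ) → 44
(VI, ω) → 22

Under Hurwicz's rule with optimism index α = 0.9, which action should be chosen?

II

I: 0.9·39 + 0.1·0 = 35.1
II: 0.9·49 + 0.1·(-5) = 43.6
III: 0.9·42 + 0.1·(-19) = 35.9
IV: 0.9·48 + 0.1·(-15) = 41.7
V: 0.9·46 + 0.1·(-20) = 39.4
VI: 0.9·30 + 0.1·(-15) = 25.5
Highest Hurwicz score = 43.6 → II.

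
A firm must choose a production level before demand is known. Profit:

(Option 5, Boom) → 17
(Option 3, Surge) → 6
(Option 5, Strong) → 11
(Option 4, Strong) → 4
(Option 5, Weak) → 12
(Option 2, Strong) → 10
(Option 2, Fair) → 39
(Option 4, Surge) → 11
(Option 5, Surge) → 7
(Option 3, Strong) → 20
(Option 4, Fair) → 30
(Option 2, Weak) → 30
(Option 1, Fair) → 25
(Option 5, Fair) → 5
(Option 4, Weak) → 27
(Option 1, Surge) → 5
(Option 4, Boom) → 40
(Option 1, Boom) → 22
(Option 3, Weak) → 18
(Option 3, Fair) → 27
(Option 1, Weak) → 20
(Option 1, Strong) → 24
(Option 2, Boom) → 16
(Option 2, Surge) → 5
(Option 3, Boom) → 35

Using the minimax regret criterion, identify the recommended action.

Column bests: Weak=30, Fair=39, Strong=24, Boom=40, Surge=11.
Option 1 regrets: 10, 14, 0, 18, 6 → max 18
Option 2 regrets: 0, 0, 14, 24, 6 → max 24
Option 3 regrets: 12, 12, 4, 5, 5 → max 12
Option 4 regrets: 3, 9, 20, 0, 0 → max 20
Option 5 regrets: 18, 34, 13, 23, 4 → max 34
Smallest max regret = 12 → Option 3.

Option 3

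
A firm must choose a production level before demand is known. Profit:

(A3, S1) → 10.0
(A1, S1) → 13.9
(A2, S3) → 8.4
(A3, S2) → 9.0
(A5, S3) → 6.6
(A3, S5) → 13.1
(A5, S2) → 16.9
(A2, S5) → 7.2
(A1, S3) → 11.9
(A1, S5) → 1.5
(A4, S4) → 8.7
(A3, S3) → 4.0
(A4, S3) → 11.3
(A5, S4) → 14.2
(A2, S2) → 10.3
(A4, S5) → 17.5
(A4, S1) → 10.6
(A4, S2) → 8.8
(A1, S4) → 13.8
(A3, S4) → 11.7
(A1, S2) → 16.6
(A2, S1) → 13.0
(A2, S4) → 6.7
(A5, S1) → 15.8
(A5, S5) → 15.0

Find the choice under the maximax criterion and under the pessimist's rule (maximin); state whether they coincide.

maximax → A4; maximin → A4 (agree)

Row maxima: A1=16.6, A2=13.0, A3=13.1, A4=17.5, A5=16.9
Best best-case = 17.5 → A4.
Row minima: A1=1.5, A2=6.7, A3=4.0, A4=8.7, A5=6.6
Best worst-case = 8.7 → A4.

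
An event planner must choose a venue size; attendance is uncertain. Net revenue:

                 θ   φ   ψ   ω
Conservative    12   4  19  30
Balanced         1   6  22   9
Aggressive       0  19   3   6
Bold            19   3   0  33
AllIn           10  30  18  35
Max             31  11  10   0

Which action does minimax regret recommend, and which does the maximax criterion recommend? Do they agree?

minimax regret → AllIn; maximax → AllIn (agree)

Column bests: θ=31, φ=30, ψ=22, ω=35.
Conservative regrets: 19, 26, 3, 5 → max 26
Balanced regrets: 30, 24, 0, 26 → max 30
Aggressive regrets: 31, 11, 19, 29 → max 31
Bold regrets: 12, 27, 22, 2 → max 27
AllIn regrets: 21, 0, 4, 0 → max 21
Max regrets: 0, 19, 12, 35 → max 35
Smallest max regret = 21 → AllIn.
Row maxima: Conservative=30, Balanced=22, Aggressive=19, Bold=33, AllIn=35, Max=31
Best best-case = 35 → AllIn.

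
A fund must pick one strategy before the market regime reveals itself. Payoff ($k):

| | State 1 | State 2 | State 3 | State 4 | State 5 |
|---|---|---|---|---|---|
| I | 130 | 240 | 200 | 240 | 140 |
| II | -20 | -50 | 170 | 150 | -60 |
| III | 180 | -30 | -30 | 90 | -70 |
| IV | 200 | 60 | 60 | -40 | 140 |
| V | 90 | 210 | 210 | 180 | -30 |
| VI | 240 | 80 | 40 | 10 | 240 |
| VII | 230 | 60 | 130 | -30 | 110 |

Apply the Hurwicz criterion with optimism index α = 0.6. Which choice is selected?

I

I: 0.6·240 + 0.4·130 = 196
II: 0.6·170 + 0.4·(-60) = 78
III: 0.6·180 + 0.4·(-70) = 80
IV: 0.6·200 + 0.4·(-40) = 104
V: 0.6·210 + 0.4·(-30) = 114
VI: 0.6·240 + 0.4·10 = 148
VII: 0.6·230 + 0.4·(-30) = 126
Highest Hurwicz score = 196 → I.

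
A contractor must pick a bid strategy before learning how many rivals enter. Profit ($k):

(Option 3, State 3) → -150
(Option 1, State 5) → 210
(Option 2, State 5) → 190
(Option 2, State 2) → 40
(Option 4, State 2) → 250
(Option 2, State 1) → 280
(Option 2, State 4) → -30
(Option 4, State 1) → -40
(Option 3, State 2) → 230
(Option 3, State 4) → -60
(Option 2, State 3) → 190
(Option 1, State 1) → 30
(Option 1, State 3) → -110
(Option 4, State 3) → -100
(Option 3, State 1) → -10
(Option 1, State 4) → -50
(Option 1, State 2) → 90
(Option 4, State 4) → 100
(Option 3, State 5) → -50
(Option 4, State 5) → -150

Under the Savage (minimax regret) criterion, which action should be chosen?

Column bests: State 1=280, State 2=250, State 3=190, State 4=100, State 5=210.
Option 1 regrets: 250, 160, 300, 150, 0 → max 300
Option 2 regrets: 0, 210, 0, 130, 20 → max 210
Option 3 regrets: 290, 20, 340, 160, 260 → max 340
Option 4 regrets: 320, 0, 290, 0, 360 → max 360
Smallest max regret = 210 → Option 2.

Option 2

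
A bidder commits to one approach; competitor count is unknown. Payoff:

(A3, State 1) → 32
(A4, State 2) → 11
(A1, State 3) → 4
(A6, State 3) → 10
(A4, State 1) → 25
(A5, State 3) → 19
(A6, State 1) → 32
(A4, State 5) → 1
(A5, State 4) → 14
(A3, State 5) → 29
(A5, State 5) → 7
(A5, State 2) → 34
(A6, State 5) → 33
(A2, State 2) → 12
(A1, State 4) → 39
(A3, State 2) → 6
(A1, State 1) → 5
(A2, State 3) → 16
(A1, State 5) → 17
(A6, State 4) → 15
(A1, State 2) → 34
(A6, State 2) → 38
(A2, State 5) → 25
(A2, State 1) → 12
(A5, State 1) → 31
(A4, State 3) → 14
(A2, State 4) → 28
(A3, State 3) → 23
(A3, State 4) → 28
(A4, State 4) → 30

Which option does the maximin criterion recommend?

Row minima: A1=4, A2=12, A3=6, A4=1, A5=7, A6=10
Best worst-case = 12 → A2.

A2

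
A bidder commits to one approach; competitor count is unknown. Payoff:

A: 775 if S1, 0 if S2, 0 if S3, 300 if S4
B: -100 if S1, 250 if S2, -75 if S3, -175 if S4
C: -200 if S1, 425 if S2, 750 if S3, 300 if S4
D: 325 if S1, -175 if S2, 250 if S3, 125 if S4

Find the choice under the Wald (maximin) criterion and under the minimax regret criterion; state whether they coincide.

maximin → A; minimax regret → D (disagree)

Row minima: A=0, B=-175, C=-200, D=-175
Best worst-case = 0 → A.
Column bests: S1=775, S2=425, S3=750, S4=300.
A regrets: 0, 425, 750, 0 → max 750
B regrets: 875, 175, 825, 475 → max 875
C regrets: 975, 0, 0, 0 → max 975
D regrets: 450, 600, 500, 175 → max 600
Smallest max regret = 600 → D.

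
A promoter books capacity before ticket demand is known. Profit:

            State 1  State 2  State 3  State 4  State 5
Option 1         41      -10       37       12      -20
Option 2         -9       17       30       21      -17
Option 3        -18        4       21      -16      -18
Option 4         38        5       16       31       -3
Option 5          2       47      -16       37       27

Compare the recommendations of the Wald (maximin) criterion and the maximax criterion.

Row minima: Option 1=-20, Option 2=-17, Option 3=-18, Option 4=-3, Option 5=-16
Best worst-case = -3 → Option 4.
Row maxima: Option 1=41, Option 2=30, Option 3=21, Option 4=38, Option 5=47
Best best-case = 47 → Option 5.

maximin → Option 4; maximax → Option 5 (disagree)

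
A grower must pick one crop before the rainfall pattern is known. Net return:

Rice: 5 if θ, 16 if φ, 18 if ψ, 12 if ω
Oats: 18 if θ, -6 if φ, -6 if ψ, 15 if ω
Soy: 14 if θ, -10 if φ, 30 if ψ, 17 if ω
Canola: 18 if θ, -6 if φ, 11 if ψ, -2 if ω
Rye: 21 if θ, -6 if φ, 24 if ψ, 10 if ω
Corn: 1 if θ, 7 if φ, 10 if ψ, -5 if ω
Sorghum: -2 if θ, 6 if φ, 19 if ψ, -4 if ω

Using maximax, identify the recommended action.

Soy

Row maxima: Rice=18, Oats=18, Soy=30, Canola=18, Rye=24, Corn=10, Sorghum=19
Best best-case = 30 → Soy.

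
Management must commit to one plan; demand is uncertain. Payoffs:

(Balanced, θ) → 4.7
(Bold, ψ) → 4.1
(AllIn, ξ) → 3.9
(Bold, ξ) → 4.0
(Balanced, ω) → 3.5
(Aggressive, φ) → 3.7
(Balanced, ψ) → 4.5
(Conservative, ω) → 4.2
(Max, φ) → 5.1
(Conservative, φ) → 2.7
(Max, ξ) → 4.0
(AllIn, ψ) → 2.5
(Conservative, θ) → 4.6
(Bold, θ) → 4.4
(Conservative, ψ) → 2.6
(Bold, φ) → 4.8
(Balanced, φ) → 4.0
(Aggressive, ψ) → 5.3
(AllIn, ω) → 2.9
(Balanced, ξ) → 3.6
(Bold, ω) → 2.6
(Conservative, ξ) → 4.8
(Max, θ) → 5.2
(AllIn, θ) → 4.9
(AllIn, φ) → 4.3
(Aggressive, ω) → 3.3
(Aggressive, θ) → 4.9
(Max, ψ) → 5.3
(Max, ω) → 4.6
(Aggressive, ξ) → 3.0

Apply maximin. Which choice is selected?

Row minima: Conservative=2.6, Balanced=3.5, Aggressive=3.0, Bold=2.6, AllIn=2.5, Max=4.0
Best worst-case = 4.0 → Max.

Max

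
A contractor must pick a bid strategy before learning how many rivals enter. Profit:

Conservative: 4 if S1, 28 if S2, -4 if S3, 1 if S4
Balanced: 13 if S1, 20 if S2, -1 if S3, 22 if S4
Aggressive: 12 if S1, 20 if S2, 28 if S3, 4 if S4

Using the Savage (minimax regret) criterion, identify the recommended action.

Column bests: S1=13, S2=28, S3=28, S4=22.
Conservative regrets: 9, 0, 32, 21 → max 32
Balanced regrets: 0, 8, 29, 0 → max 29
Aggressive regrets: 1, 8, 0, 18 → max 18
Smallest max regret = 18 → Aggressive.

Aggressive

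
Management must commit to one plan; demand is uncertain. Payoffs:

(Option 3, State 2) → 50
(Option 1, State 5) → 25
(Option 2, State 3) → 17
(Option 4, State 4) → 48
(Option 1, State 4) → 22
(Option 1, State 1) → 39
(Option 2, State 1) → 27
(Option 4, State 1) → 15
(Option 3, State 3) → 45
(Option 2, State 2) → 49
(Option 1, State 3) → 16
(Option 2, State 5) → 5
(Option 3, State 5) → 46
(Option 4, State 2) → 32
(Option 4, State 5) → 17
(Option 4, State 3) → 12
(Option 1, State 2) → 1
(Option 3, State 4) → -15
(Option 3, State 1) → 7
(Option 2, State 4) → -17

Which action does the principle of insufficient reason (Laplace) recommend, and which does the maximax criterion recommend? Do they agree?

laplace → Option 3; maximax → Option 3 (agree)

Row averages: Option 1=20.6, Option 2=16.2, Option 3=26.6, Option 4=24.8
Highest average = 26.6 → Option 3.
Row maxima: Option 1=39, Option 2=49, Option 3=50, Option 4=48
Best best-case = 50 → Option 3.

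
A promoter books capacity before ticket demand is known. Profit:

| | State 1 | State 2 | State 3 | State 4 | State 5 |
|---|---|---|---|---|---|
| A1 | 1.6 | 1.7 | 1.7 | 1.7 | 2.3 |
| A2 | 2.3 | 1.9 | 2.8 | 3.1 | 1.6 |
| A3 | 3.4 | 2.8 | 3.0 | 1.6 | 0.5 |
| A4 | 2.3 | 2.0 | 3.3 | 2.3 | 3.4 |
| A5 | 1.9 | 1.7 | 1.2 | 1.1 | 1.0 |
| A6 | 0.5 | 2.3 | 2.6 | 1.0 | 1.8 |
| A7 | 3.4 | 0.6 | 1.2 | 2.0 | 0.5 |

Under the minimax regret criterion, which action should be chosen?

Column bests: State 1=3.4, State 2=2.8, State 3=3.3, State 4=3.1, State 5=3.4.
A1 regrets: 1.8, 1.1, 1.6, 1.4, 1.1 → max 1.8
A2 regrets: 1.1, 0.9, 0.5, 0.0, 1.8 → max 1.8
A3 regrets: 0.0, 0.0, 0.3, 1.5, 2.9 → max 2.9
A4 regrets: 1.1, 0.8, 0.0, 0.8, 0.0 → max 1.1
A5 regrets: 1.5, 1.1, 2.1, 2.0, 2.4 → max 2.4
A6 regrets: 2.9, 0.5, 0.7, 2.1, 1.6 → max 2.9
A7 regrets: 0.0, 2.2, 2.1, 1.1, 2.9 → max 2.9
Smallest max regret = 1.1 → A4.

A4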